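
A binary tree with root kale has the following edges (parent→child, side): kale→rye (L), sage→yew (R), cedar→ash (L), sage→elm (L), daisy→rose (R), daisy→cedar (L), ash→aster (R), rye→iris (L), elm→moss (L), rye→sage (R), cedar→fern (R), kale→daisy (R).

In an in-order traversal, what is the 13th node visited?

In-order visits the left subtree, then the node, then the right subtree.
At kale: go left to rye.
  At rye: go left to iris.
    iris is a leaf — visit iris.
  Visit rye.
  At rye: go right to sage.
    At sage: go left to elm.
      At elm: go left to moss.
        moss is a leaf — visit moss.
      Visit elm.
      At elm: no right child.
    Visit sage.
    At sage: go right to yew.
      yew is a leaf — visit yew.
Visit kale.
At kale: go right to daisy.
  At daisy: go left to cedar.
    At cedar: go left to ash.
      At ash: no left child.
      Visit ash.
      At ash: go right to aster.
        aster is a leaf — visit aster.
    Visit cedar.
    At cedar: go right to fern.
      fern is a leaf — visit fern.
  Visit daisy.
  At daisy: go right to rose.
    rose is a leaf — visit rose.
Full in-order sequence: iris, rye, moss, elm, sage, yew, kale, ash, aster, cedar, fern, daisy, rose.

rose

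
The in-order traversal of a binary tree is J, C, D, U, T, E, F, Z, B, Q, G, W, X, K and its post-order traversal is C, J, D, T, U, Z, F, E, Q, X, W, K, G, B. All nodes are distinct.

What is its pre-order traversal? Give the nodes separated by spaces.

The last element of post-order is the root; it splits in-order into left and right subtrees.
Root B: left subtree has 8 nodes {J, C, D, U, T, E, F, Z}, right has 5 {Q, G, W, X, K}.
  Root E: left subtree has 5 nodes {J, C, D, U, T}, right has 2 {F, Z}.
    Root U: left subtree has 3 nodes {J, C, D}, right has 1 {T}.
      Root D: left subtree has 2 nodes {J, C}, right has 0 { }.
        Root J: left subtree has 0 nodes { }, right has 1 {C}.
    Root F: left subtree has 0 nodes { }, right has 1 {Z}.
  Root G: left subtree has 1 node {Q}, right has 3 {W, X, K}.
    Root K: left subtree has 2 nodes {W, X}, right has 0 { }.
      Root W: left subtree has 0 nodes { }, right has 1 {X}.

B E U D J C T F Z G Q K W X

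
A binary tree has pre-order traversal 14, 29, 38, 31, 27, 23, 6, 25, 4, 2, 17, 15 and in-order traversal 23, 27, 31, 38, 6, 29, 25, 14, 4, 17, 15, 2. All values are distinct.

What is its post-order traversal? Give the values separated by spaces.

23 27 31 6 38 25 29 15 17 2 4 14

The first element of pre-order is the root; it splits in-order into left and right subtrees.
Root 14: left subtree has 7 nodes {23, 27, 31, 38, 6, 29, 25}, right has 4 {4, 17, 15, 2}.
  Root 29: left subtree has 5 nodes {23, 27, 31, 38, 6}, right has 1 {25}.
    Root 38: left subtree has 3 nodes {23, 27, 31}, right has 1 {6}.
      Root 31: left subtree has 2 nodes {23, 27}, right has 0 { }.
        Root 27: left subtree has 1 node {23}, right has 0 { }.
  Root 4: left subtree has 0 nodes { }, right has 3 {17, 15, 2}.
    Root 2: left subtree has 2 nodes {17, 15}, right has 0 { }.
      Root 17: left subtree has 0 nodes { }, right has 1 {15}.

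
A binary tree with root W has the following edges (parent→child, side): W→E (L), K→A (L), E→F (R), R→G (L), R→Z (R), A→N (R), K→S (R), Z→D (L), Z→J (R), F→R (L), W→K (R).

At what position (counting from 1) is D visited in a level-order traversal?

11

Level-order visits nodes level by level from the root, left to right within each level.
Level 0: W
Level 1: E, K
Level 2: F, A, S
Level 3: R, N
Level 4: G, Z
Level 5: D, J
Full level-order sequence: W, E, K, F, A, S, R, N, G, Z, D, J.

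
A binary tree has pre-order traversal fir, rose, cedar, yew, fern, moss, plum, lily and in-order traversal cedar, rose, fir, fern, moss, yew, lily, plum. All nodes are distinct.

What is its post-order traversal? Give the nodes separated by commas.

cedar, rose, moss, fern, lily, plum, yew, fir

The first element of pre-order is the root; it splits in-order into left and right subtrees.
Root fir: left subtree has 2 nodes {cedar, rose}, right has 5 {fern, moss, yew, lily, plum}.
  Root rose: left subtree has 1 node {cedar}, right has 0 { }.
  Root yew: left subtree has 2 nodes {fern, moss}, right has 2 {lily, plum}.
    Root fern: left subtree has 0 nodes { }, right has 1 {moss}.
    Root plum: left subtree has 1 node {lily}, right has 0 { }.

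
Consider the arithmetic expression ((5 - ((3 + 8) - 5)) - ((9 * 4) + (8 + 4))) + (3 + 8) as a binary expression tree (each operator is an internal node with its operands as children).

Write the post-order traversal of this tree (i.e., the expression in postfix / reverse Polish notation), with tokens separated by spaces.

5 3 8 + 5 - - 9 4 * 8 4 + + - 3 8 + +

Post-order on an expression tree gives postfix notation: for each operator, emit left operand, right operand, then the operator.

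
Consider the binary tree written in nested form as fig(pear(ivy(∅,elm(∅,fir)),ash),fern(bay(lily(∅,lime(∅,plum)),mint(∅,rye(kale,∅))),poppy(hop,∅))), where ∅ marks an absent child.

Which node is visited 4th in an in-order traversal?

pear

In-order visits the left subtree, then the node, then the right subtree.
At fig: go left to pear.
  At pear: go left to ivy.
    At ivy: no left child.
    Visit ivy.
    At ivy: go right to elm.
      At elm: no left child.
      Visit elm.
      At elm: go right to fir.
        fir is a leaf — visit fir.
  Visit pear.
  At pear: go right to ash.
    ash is a leaf — visit ash.
Visit fig.
At fig: go right to fern.
  At fern: go left to bay.
    At bay: go left to lily.
      At lily: no left child.
      Visit lily.
      At lily: go right to lime.
        At lime: no left child.
        Visit lime.
        At lime: go right to plum.
          plum is a leaf — visit plum.
    Visit bay.
    At bay: go right to mint.
      At mint: no left child.
      Visit mint.
      At mint: go right to rye.
        At rye: go left to kale.
          kale is a leaf — visit kale.
        Visit rye.
        At rye: no right child.
  Visit fern.
  At fern: go right to poppy.
    At poppy: go left to hop.
      hop is a leaf — visit hop.
    Visit poppy.
    At poppy: no right child.
Full in-order sequence: ivy, elm, fir, pear, ash, fig, lily, lime, plum, bay, mint, kale, rye, fern, hop, poppy.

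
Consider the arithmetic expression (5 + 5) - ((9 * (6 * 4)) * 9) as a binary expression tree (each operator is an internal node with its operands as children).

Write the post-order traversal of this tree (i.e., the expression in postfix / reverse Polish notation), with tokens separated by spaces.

Post-order on an expression tree gives postfix notation: for each operator, emit left operand, right operand, then the operator.

5 5 + 9 6 4 * * 9 * -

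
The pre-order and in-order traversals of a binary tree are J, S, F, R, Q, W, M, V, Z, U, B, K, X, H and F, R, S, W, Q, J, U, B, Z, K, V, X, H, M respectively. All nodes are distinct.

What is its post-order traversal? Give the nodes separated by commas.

R, F, W, Q, S, B, U, K, Z, H, X, V, M, J

The first element of pre-order is the root; it splits in-order into left and right subtrees.
Root J: left subtree has 5 nodes {F, R, S, W, Q}, right has 8 {U, B, Z, K, V, X, H, M}.
  Root S: left subtree has 2 nodes {F, R}, right has 2 {W, Q}.
    Root F: left subtree has 0 nodes { }, right has 1 {R}.
    Root Q: left subtree has 1 node {W}, right has 0 { }.
  Root M: left subtree has 7 nodes {U, B, Z, K, V, X, H}, right has 0 { }.
    Root V: left subtree has 4 nodes {U, B, Z, K}, right has 2 {X, H}.
      Root Z: left subtree has 2 nodes {U, B}, right has 1 {K}.
        Root U: left subtree has 0 nodes { }, right has 1 {B}.
      Root X: left subtree has 0 nodes { }, right has 1 {H}.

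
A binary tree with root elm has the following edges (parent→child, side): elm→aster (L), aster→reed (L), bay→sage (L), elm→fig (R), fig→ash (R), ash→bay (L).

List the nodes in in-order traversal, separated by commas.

reed, aster, elm, fig, sage, bay, ash

In-order visits the left subtree, then the node, then the right subtree.
At elm: go left to aster.
  At aster: go left to reed.
    reed is a leaf — visit reed.
  Visit aster.
  At aster: no right child.
Visit elm.
At elm: go right to fig.
  At fig: no left child.
  Visit fig.
  At fig: go right to ash.
    At ash: go left to bay.
      At bay: go left to sage.
        sage is a leaf — visit sage.
      Visit bay.
      At bay: no right child.
    Visit ash.
    At ash: no right child.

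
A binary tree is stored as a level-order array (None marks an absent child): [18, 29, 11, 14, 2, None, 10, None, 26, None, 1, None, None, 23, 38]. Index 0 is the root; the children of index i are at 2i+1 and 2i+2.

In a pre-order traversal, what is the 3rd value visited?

14

Pre-order visits the node, then its left subtree, then its right subtree.
Visit 18.
At 18: go left to 29.
  Visit 29.
  At 29: go left to 14.
    Visit 14.
    At 14: no left child.
    At 14: go right to 26.
      26 is a leaf — visit 26.
  At 29: go right to 2.
    Visit 2.
    At 2: no left child.
    At 2: go right to 1.
      1 is a leaf — visit 1.
At 18: go right to 11.
  Visit 11.
  At 11: no left child.
  At 11: go right to 10.
    Visit 10.
    At 10: go left to 23.
      23 is a leaf — visit 23.
    At 10: go right to 38.
      38 is a leaf — visit 38.
Full pre-order sequence: 18, 29, 14, 26, 2, 1, 11, 10, 23, 38.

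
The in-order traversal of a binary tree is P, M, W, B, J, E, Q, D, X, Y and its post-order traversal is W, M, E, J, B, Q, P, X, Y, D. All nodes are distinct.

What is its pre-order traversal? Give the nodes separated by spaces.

The last element of post-order is the root; it splits in-order into left and right subtrees.
Root D: left subtree has 7 nodes {P, M, W, B, J, E, Q}, right has 2 {X, Y}.
  Root P: left subtree has 0 nodes { }, right has 6 {M, W, B, J, E, Q}.
    Root Q: left subtree has 5 nodes {M, W, B, J, E}, right has 0 { }.
      Root B: left subtree has 2 nodes {M, W}, right has 2 {J, E}.
        Root M: left subtree has 0 nodes { }, right has 1 {W}.
        Root J: left subtree has 0 nodes { }, right has 1 {E}.
  Root Y: left subtree has 1 node {X}, right has 0 { }.

D P Q B M W J E Y X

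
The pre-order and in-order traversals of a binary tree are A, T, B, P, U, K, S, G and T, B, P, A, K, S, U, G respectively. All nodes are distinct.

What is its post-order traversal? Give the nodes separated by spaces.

P B T S K G U A

The first element of pre-order is the root; it splits in-order into left and right subtrees.
Root A: left subtree has 3 nodes {T, B, P}, right has 4 {K, S, U, G}.
  Root T: left subtree has 0 nodes { }, right has 2 {B, P}.
    Root B: left subtree has 0 nodes { }, right has 1 {P}.
  Root U: left subtree has 2 nodes {K, S}, right has 1 {G}.
    Root K: left subtree has 0 nodes { }, right has 1 {S}.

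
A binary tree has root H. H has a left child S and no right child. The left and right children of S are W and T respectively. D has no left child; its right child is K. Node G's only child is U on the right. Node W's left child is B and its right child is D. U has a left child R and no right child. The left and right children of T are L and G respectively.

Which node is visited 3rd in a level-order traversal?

Level-order visits nodes level by level from the root, left to right within each level.
Level 0: H
Level 1: S
Level 2: W, T
Level 3: B, D, L, G
Level 4: K, U
Level 5: R
Full level-order sequence: H, S, W, T, B, D, L, G, K, U, R.

W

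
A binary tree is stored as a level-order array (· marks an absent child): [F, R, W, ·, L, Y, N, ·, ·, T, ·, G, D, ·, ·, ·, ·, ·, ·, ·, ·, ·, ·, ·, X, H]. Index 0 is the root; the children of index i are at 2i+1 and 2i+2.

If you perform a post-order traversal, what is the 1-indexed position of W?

Post-order visits the left subtree, then the right subtree, then the node.
At F: go left to R.
  At R: no left child.
  At R: go right to L.
    At L: go left to T.
      T is a leaf — visit T.
    At L: no right child.
    Visit L.
  Visit R.
At F: go right to W.
  At W: go left to Y.
    At Y: go left to G.
      At G: no left child.
      At G: go right to X.
        X is a leaf — visit X.
      Visit G.
    At Y: go right to D.
      At D: go left to H.
        H is a leaf — visit H.
      At D: no right child.
      Visit D.
    Visit Y.
  At W: go right to N.
    N is a leaf — visit N.
  Visit W.
Visit F.
Full post-order sequence: T, L, R, X, G, H, D, Y, N, W, F.

10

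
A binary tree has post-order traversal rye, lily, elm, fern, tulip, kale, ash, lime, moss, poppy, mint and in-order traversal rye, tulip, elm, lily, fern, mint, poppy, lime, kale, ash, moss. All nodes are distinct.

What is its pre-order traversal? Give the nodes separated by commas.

The last element of post-order is the root; it splits in-order into left and right subtrees.
Root mint: left subtree has 5 nodes {rye, tulip, elm, lily, fern}, right has 5 {poppy, lime, kale, ash, moss}.
  Root tulip: left subtree has 1 node {rye}, right has 3 {elm, lily, fern}.
    Root fern: left subtree has 2 nodes {elm, lily}, right has 0 { }.
      Root elm: left subtree has 0 nodes { }, right has 1 {lily}.
  Root poppy: left subtree has 0 nodes { }, right has 4 {lime, kale, ash, moss}.
    Root moss: left subtree has 3 nodes {lime, kale, ash}, right has 0 { }.
      Root lime: left subtree has 0 nodes { }, right has 2 {kale, ash}.
        Root ash: left subtree has 1 node {kale}, right has 0 { }.

mint, tulip, rye, fern, elm, lily, poppy, moss, lime, ash, kale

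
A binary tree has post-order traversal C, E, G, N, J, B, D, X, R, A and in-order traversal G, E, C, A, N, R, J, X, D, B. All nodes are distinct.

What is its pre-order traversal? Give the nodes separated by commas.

A, G, E, C, R, N, X, J, D, B

The last element of post-order is the root; it splits in-order into left and right subtrees.
Root A: left subtree has 3 nodes {G, E, C}, right has 6 {N, R, J, X, D, B}.
  Root G: left subtree has 0 nodes { }, right has 2 {E, C}.
    Root E: left subtree has 0 nodes { }, right has 1 {C}.
  Root R: left subtree has 1 node {N}, right has 4 {J, X, D, B}.
    Root X: left subtree has 1 node {J}, right has 2 {D, B}.
      Root D: left subtree has 0 nodes { }, right has 1 {B}.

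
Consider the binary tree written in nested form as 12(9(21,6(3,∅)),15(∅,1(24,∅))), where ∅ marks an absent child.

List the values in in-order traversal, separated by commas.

In-order visits the left subtree, then the node, then the right subtree.
At 12: go left to 9.
  At 9: go left to 21.
    21 is a leaf — visit 21.
  Visit 9.
  At 9: go right to 6.
    At 6: go left to 3.
      3 is a leaf — visit 3.
    Visit 6.
    At 6: no right child.
Visit 12.
At 12: go right to 15.
  At 15: no left child.
  Visit 15.
  At 15: go right to 1.
    At 1: go left to 24.
      24 is a leaf — visit 24.
    Visit 1.
    At 1: no right child.

21, 9, 3, 6, 12, 15, 24, 1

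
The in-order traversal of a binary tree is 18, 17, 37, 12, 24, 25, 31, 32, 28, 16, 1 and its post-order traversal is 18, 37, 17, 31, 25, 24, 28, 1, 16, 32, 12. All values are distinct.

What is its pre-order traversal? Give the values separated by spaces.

The last element of post-order is the root; it splits in-order into left and right subtrees.
Root 12: left subtree has 3 nodes {18, 17, 37}, right has 7 {24, 25, 31, 32, 28, 16, 1}.
  Root 17: left subtree has 1 node {18}, right has 1 {37}.
  Root 32: left subtree has 3 nodes {24, 25, 31}, right has 3 {28, 16, 1}.
    Root 24: left subtree has 0 nodes { }, right has 2 {25, 31}.
      Root 25: left subtree has 0 nodes { }, right has 1 {31}.
    Root 16: left subtree has 1 node {28}, right has 1 {1}.

12 17 18 37 32 24 25 31 16 28 1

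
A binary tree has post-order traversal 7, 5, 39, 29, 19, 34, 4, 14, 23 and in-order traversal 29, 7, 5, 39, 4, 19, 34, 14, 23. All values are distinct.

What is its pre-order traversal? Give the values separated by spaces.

23 14 4 29 39 5 7 34 19

The last element of post-order is the root; it splits in-order into left and right subtrees.
Root 23: left subtree has 8 nodes {29, 7, 5, 39, 4, 19, 34, 14}, right has 0 { }.
  Root 14: left subtree has 7 nodes {29, 7, 5, 39, 4, 19, 34}, right has 0 { }.
    Root 4: left subtree has 4 nodes {29, 7, 5, 39}, right has 2 {19, 34}.
      Root 29: left subtree has 0 nodes { }, right has 3 {7, 5, 39}.
        Root 39: left subtree has 2 nodes {7, 5}, right has 0 { }.
          Root 5: left subtree has 1 node {7}, right has 0 { }.
      Root 34: left subtree has 1 node {19}, right has 0 { }.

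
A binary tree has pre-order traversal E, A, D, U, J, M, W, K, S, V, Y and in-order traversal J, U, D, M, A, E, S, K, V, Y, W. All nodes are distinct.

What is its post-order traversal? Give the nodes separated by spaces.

The first element of pre-order is the root; it splits in-order into left and right subtrees.
Root E: left subtree has 5 nodes {J, U, D, M, A}, right has 5 {S, K, V, Y, W}.
  Root A: left subtree has 4 nodes {J, U, D, M}, right has 0 { }.
    Root D: left subtree has 2 nodes {J, U}, right has 1 {M}.
      Root U: left subtree has 1 node {J}, right has 0 { }.
  Root W: left subtree has 4 nodes {S, K, V, Y}, right has 0 { }.
    Root K: left subtree has 1 node {S}, right has 2 {V, Y}.
      Root V: left subtree has 0 nodes { }, right has 1 {Y}.

J U M D A S Y V K W E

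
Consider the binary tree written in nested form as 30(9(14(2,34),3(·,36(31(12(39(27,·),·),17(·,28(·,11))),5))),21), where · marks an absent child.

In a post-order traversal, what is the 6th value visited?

Post-order visits the left subtree, then the right subtree, then the node.
At 30: go left to 9.
  At 9: go left to 14.
    At 14: go left to 2.
      2 is a leaf — visit 2.
    At 14: go right to 34.
      34 is a leaf — visit 34.
    Visit 14.
  At 9: go right to 3.
    At 3: no left child.
    At 3: go right to 36.
      At 36: go left to 31.
        At 31: go left to 12.
          At 12: go left to 39.
            At 39: go left to 27.
              27 is a leaf — visit 27.
            At 39: no right child.
            Visit 39.
          At 12: no right child.
          Visit 12.
        At 31: go right to 17.
          At 17: no left child.
          At 17: go right to 28.
            At 28: no left child.
            At 28: go right to 11.
              11 is a leaf — visit 11.
            Visit 28.
          Visit 17.
        Visit 31.
      At 36: go right to 5.
        5 is a leaf — visit 5.
      Visit 36.
    Visit 3.
  Visit 9.
At 30: go right to 21.
  21 is a leaf — visit 21.
Visit 30.
Full post-order sequence: 2, 34, 14, 27, 39, 12, 11, 28, 17, 31, 5, 36, 3, 9, 21, 30.

12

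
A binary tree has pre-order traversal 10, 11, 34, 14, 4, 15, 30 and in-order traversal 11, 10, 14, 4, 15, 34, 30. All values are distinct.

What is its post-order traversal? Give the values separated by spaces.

The first element of pre-order is the root; it splits in-order into left and right subtrees.
Root 10: left subtree has 1 node {11}, right has 5 {14, 4, 15, 34, 30}.
  Root 34: left subtree has 3 nodes {14, 4, 15}, right has 1 {30}.
    Root 14: left subtree has 0 nodes { }, right has 2 {4, 15}.
      Root 4: left subtree has 0 nodes { }, right has 1 {15}.

11 15 4 14 30 34 10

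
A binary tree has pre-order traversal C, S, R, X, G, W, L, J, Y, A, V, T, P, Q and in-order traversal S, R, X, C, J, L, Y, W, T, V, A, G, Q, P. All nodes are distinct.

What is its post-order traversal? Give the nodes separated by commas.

The first element of pre-order is the root; it splits in-order into left and right subtrees.
Root C: left subtree has 3 nodes {S, R, X}, right has 10 {J, L, Y, W, T, V, A, G, Q, P}.
  Root S: left subtree has 0 nodes { }, right has 2 {R, X}.
    Root R: left subtree has 0 nodes { }, right has 1 {X}.
  Root G: left subtree has 7 nodes {J, L, Y, W, T, V, A}, right has 2 {Q, P}.
    Root W: left subtree has 3 nodes {J, L, Y}, right has 3 {T, V, A}.
      Root L: left subtree has 1 node {J}, right has 1 {Y}.
      Root A: left subtree has 2 nodes {T, V}, right has 0 { }.
        Root V: left subtree has 1 node {T}, right has 0 { }.
    Root P: left subtree has 1 node {Q}, right has 0 { }.

X, R, S, J, Y, L, T, V, A, W, Q, P, G, C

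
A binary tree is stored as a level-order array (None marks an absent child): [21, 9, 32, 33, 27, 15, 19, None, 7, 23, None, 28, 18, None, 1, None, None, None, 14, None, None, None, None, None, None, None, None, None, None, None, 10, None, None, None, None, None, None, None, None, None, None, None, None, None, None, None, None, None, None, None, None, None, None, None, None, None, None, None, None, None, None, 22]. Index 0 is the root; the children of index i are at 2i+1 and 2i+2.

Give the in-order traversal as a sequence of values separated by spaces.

33 7 14 9 23 27 21 28 15 18 32 19 1 22 10

In-order visits the left subtree, then the node, then the right subtree.
At 21: go left to 9.
  At 9: go left to 33.
    At 33: no left child.
    Visit 33.
    At 33: go right to 7.
      At 7: no left child.
      Visit 7.
      At 7: go right to 14.
        14 is a leaf — visit 14.
  Visit 9.
  At 9: go right to 27.
    At 27: go left to 23.
      23 is a leaf — visit 23.
    Visit 27.
    At 27: no right child.
Visit 21.
At 21: go right to 32.
  At 32: go left to 15.
    At 15: go left to 28.
      28 is a leaf — visit 28.
    Visit 15.
    At 15: go right to 18.
      18 is a leaf — visit 18.
  Visit 32.
  At 32: go right to 19.
    At 19: no left child.
    Visit 19.
    At 19: go right to 1.
      At 1: no left child.
      Visit 1.
      At 1: go right to 10.
        At 10: go left to 22.
          22 is a leaf — visit 22.
        Visit 10.
        At 10: no right child.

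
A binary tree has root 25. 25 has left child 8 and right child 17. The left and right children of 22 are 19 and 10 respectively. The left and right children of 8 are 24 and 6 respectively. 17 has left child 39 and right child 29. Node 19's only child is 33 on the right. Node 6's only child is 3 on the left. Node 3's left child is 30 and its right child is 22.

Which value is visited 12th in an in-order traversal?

In-order visits the left subtree, then the node, then the right subtree.
At 25: go left to 8.
  At 8: go left to 24.
    24 is a leaf — visit 24.
  Visit 8.
  At 8: go right to 6.
    At 6: go left to 3.
      At 3: go left to 30.
        30 is a leaf — visit 30.
      Visit 3.
      At 3: go right to 22.
        At 22: go left to 19.
          At 19: no left child.
          Visit 19.
          At 19: go right to 33.
            33 is a leaf — visit 33.
        Visit 22.
        At 22: go right to 10.
          10 is a leaf — visit 10.
    Visit 6.
    At 6: no right child.
Visit 25.
At 25: go right to 17.
  At 17: go left to 39.
    39 is a leaf — visit 39.
  Visit 17.
  At 17: go right to 29.
    29 is a leaf — visit 29.
Full in-order sequence: 24, 8, 30, 3, 19, 33, 22, 10, 6, 25, 39, 17, 29.

17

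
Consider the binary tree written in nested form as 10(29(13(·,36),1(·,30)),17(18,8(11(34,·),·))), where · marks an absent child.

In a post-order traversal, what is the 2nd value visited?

13

Post-order visits the left subtree, then the right subtree, then the node.
At 10: go left to 29.
  At 29: go left to 13.
    At 13: no left child.
    At 13: go right to 36.
      36 is a leaf — visit 36.
    Visit 13.
  At 29: go right to 1.
    At 1: no left child.
    At 1: go right to 30.
      30 is a leaf — visit 30.
    Visit 1.
  Visit 29.
At 10: go right to 17.
  At 17: go left to 18.
    18 is a leaf — visit 18.
  At 17: go right to 8.
    At 8: go left to 11.
      At 11: go left to 34.
        34 is a leaf — visit 34.
      At 11: no right child.
      Visit 11.
    At 8: no right child.
    Visit 8.
  Visit 17.
Visit 10.
Full post-order sequence: 36, 13, 30, 1, 29, 18, 34, 11, 8, 17, 10.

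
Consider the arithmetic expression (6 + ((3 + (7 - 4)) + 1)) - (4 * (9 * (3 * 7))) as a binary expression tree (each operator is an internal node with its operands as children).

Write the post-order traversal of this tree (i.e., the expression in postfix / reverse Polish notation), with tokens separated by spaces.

6 3 7 4 - + 1 + + 4 9 3 7 * * * -

Post-order on an expression tree gives postfix notation: for each operator, emit left operand, right operand, then the operator.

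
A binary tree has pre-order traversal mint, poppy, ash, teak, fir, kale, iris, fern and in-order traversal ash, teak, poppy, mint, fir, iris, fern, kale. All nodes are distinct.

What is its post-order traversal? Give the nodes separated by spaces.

The first element of pre-order is the root; it splits in-order into left and right subtrees.
Root mint: left subtree has 3 nodes {ash, teak, poppy}, right has 4 {fir, iris, fern, kale}.
  Root poppy: left subtree has 2 nodes {ash, teak}, right has 0 { }.
    Root ash: left subtree has 0 nodes { }, right has 1 {teak}.
  Root fir: left subtree has 0 nodes { }, right has 3 {iris, fern, kale}.
    Root kale: left subtree has 2 nodes {iris, fern}, right has 0 { }.
      Root iris: left subtree has 0 nodes { }, right has 1 {fern}.

teak ash poppy fern iris kale fir mint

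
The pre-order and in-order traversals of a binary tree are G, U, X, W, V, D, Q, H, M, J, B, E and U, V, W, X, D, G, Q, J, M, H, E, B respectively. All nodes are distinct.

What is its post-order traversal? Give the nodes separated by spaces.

The first element of pre-order is the root; it splits in-order into left and right subtrees.
Root G: left subtree has 5 nodes {U, V, W, X, D}, right has 6 {Q, J, M, H, E, B}.
  Root U: left subtree has 0 nodes { }, right has 4 {V, W, X, D}.
    Root X: left subtree has 2 nodes {V, W}, right has 1 {D}.
      Root W: left subtree has 1 node {V}, right has 0 { }.
  Root Q: left subtree has 0 nodes { }, right has 5 {J, M, H, E, B}.
    Root H: left subtree has 2 nodes {J, M}, right has 2 {E, B}.
      Root M: left subtree has 1 node {J}, right has 0 { }.
      Root B: left subtree has 1 node {E}, right has 0 { }.

V W D X U J M E B H Q G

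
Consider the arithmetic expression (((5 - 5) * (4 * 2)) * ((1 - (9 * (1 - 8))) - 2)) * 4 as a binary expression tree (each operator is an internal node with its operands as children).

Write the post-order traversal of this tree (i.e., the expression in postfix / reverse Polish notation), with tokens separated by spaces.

5 5 - 4 2 * * 1 9 1 8 - * - 2 - * 4 *

Post-order on an expression tree gives postfix notation: for each operator, emit left operand, right operand, then the operator.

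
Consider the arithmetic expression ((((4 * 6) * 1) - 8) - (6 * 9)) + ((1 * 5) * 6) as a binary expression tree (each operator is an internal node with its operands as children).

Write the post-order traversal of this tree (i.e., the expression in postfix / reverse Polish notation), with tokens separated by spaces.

4 6 * 1 * 8 - 6 9 * - 1 5 * 6 * +

Post-order on an expression tree gives postfix notation: for each operator, emit left operand, right operand, then the operator.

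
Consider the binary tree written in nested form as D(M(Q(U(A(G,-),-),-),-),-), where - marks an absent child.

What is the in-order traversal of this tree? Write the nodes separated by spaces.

In-order visits the left subtree, then the node, then the right subtree.
At D: go left to M.
  At M: go left to Q.
    At Q: go left to U.
      At U: go left to A.
        At A: go left to G.
          G is a leaf — visit G.
        Visit A.
        At A: no right child.
      Visit U.
      At U: no right child.
    Visit Q.
    At Q: no right child.
  Visit M.
  At M: no right child.
Visit D.
At D: no right child.

G A U Q M D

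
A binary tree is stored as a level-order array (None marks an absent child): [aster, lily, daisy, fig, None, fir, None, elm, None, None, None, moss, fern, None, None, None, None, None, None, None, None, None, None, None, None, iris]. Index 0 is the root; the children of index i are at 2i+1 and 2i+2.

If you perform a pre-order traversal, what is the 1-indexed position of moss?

Pre-order visits the node, then its left subtree, then its right subtree.
Visit aster.
At aster: go left to lily.
  Visit lily.
  At lily: go left to fig.
    Visit fig.
    At fig: go left to elm.
      elm is a leaf — visit elm.
    At fig: no right child.
  At lily: no right child.
At aster: go right to daisy.
  Visit daisy.
  At daisy: go left to fir.
    Visit fir.
    At fir: go left to moss.
      moss is a leaf — visit moss.
    At fir: go right to fern.
      Visit fern.
      At fern: go left to iris.
        iris is a leaf — visit iris.
      At fern: no right child.
  At daisy: no right child.
Full pre-order sequence: aster, lily, fig, elm, daisy, fir, moss, fern, iris.

7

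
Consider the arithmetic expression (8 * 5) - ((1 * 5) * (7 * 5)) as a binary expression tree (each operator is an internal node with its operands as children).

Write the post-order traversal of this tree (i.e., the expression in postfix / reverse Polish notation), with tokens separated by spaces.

Post-order on an expression tree gives postfix notation: for each operator, emit left operand, right operand, then the operator.

8 5 * 1 5 * 7 5 * * -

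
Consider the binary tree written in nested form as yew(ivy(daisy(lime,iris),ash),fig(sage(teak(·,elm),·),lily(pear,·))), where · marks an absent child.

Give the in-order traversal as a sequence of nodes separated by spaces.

In-order visits the left subtree, then the node, then the right subtree.
At yew: go left to ivy.
  At ivy: go left to daisy.
    At daisy: go left to lime.
      lime is a leaf — visit lime.
    Visit daisy.
    At daisy: go right to iris.
      iris is a leaf — visit iris.
  Visit ivy.
  At ivy: go right to ash.
    ash is a leaf — visit ash.
Visit yew.
At yew: go right to fig.
  At fig: go left to sage.
    At sage: go left to teak.
      At teak: no left child.
      Visit teak.
      At teak: go right to elm.
        elm is a leaf — visit elm.
    Visit sage.
    At sage: no right child.
  Visit fig.
  At fig: go right to lily.
    At lily: go left to pear.
      pear is a leaf — visit pear.
    Visit lily.
    At lily: no right child.

lime daisy iris ivy ash yew teak elm sage fig pear lily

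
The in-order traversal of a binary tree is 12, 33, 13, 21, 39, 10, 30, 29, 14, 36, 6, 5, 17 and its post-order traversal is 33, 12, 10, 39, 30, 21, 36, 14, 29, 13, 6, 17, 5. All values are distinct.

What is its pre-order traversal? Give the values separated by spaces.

5 6 13 12 33 29 21 30 39 10 14 36 17

The last element of post-order is the root; it splits in-order into left and right subtrees.
Root 5: left subtree has 11 nodes {12, 33, 13, 21, 39, 10, 30, 29, 14, 36, 6}, right has 1 {17}.
  Root 6: left subtree has 10 nodes {12, 33, 13, 21, 39, 10, 30, 29, 14, 36}, right has 0 { }.
    Root 13: left subtree has 2 nodes {12, 33}, right has 7 {21, 39, 10, 30, 29, 14, 36}.
      Root 12: left subtree has 0 nodes { }, right has 1 {33}.
      Root 29: left subtree has 4 nodes {21, 39, 10, 30}, right has 2 {14, 36}.
        Root 21: left subtree has 0 nodes { }, right has 3 {39, 10, 30}.
          Root 30: left subtree has 2 nodes {39, 10}, right has 0 { }.
            Root 39: left subtree has 0 nodes { }, right has 1 {10}.
        Root 14: left subtree has 0 nodes { }, right has 1 {36}.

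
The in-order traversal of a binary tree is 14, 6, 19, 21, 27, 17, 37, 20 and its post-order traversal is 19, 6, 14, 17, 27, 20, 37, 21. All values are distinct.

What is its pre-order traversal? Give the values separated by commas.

The last element of post-order is the root; it splits in-order into left and right subtrees.
Root 21: left subtree has 3 nodes {14, 6, 19}, right has 4 {27, 17, 37, 20}.
  Root 14: left subtree has 0 nodes { }, right has 2 {6, 19}.
    Root 6: left subtree has 0 nodes { }, right has 1 {19}.
  Root 37: left subtree has 2 nodes {27, 17}, right has 1 {20}.
    Root 27: left subtree has 0 nodes { }, right has 1 {17}.

21, 14, 6, 19, 37, 27, 17, 20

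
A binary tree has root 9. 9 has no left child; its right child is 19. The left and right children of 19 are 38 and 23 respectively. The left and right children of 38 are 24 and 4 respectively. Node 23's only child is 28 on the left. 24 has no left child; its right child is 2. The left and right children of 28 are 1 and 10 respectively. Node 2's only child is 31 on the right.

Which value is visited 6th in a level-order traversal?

Level-order visits nodes level by level from the root, left to right within each level.
Level 0: 9
Level 1: 19
Level 2: 38, 23
Level 3: 24, 4, 28
Level 4: 2, 1, 10
Level 5: 31
Full level-order sequence: 9, 19, 38, 23, 24, 4, 28, 2, 1, 10, 31.

4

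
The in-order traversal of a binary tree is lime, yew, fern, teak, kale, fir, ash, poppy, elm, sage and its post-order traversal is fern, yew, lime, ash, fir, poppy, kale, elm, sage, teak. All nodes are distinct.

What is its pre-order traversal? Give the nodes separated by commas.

teak, lime, yew, fern, sage, elm, kale, poppy, fir, ash

The last element of post-order is the root; it splits in-order into left and right subtrees.
Root teak: left subtree has 3 nodes {lime, yew, fern}, right has 6 {kale, fir, ash, poppy, elm, sage}.
  Root lime: left subtree has 0 nodes { }, right has 2 {yew, fern}.
    Root yew: left subtree has 0 nodes { }, right has 1 {fern}.
  Root sage: left subtree has 5 nodes {kale, fir, ash, poppy, elm}, right has 0 { }.
    Root elm: left subtree has 4 nodes {kale, fir, ash, poppy}, right has 0 { }.
      Root kale: left subtree has 0 nodes { }, right has 3 {fir, ash, poppy}.
        Root poppy: left subtree has 2 nodes {fir, ash}, right has 0 { }.
          Root fir: left subtree has 0 nodes { }, right has 1 {ash}.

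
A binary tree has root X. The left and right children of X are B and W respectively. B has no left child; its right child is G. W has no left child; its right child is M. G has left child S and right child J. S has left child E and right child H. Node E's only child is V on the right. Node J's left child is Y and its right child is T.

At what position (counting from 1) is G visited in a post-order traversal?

Post-order visits the left subtree, then the right subtree, then the node.
At X: go left to B.
  At B: no left child.
  At B: go right to G.
    At G: go left to S.
      At S: go left to E.
        At E: no left child.
        At E: go right to V.
          V is a leaf — visit V.
        Visit E.
      At S: go right to H.
        H is a leaf — visit H.
      Visit S.
    At G: go right to J.
      At J: go left to Y.
        Y is a leaf — visit Y.
      At J: go right to T.
        T is a leaf — visit T.
      Visit J.
    Visit G.
  Visit B.
At X: go right to W.
  At W: no left child.
  At W: go right to M.
    M is a leaf — visit M.
  Visit W.
Visit X.
Full post-order sequence: V, E, H, S, Y, T, J, G, B, M, W, X.

8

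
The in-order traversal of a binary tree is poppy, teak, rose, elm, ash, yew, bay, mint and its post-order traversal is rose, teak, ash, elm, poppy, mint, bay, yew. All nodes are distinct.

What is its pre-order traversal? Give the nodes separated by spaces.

yew poppy elm teak rose ash bay mint

The last element of post-order is the root; it splits in-order into left and right subtrees.
Root yew: left subtree has 5 nodes {poppy, teak, rose, elm, ash}, right has 2 {bay, mint}.
  Root poppy: left subtree has 0 nodes { }, right has 4 {teak, rose, elm, ash}.
    Root elm: left subtree has 2 nodes {teak, rose}, right has 1 {ash}.
      Root teak: left subtree has 0 nodes { }, right has 1 {rose}.
  Root bay: left subtree has 0 nodes { }, right has 1 {mint}.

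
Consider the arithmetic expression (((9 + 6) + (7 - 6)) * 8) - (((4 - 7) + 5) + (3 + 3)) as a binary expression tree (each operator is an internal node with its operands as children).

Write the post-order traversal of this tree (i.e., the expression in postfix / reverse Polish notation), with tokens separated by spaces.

Post-order on an expression tree gives postfix notation: for each operator, emit left operand, right operand, then the operator.

9 6 + 7 6 - + 8 * 4 7 - 5 + 3 3 + + -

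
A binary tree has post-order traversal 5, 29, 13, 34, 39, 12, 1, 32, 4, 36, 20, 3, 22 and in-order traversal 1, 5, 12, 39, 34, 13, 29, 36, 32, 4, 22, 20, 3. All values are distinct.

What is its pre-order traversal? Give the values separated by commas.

22, 36, 1, 12, 5, 39, 34, 13, 29, 4, 32, 3, 20

The last element of post-order is the root; it splits in-order into left and right subtrees.
Root 22: left subtree has 10 nodes {1, 5, 12, 39, 34, 13, 29, 36, 32, 4}, right has 2 {20, 3}.
  Root 36: left subtree has 7 nodes {1, 5, 12, 39, 34, 13, 29}, right has 2 {32, 4}.
    Root 1: left subtree has 0 nodes { }, right has 6 {5, 12, 39, 34, 13, 29}.
      Root 12: left subtree has 1 node {5}, right has 4 {39, 34, 13, 29}.
        Root 39: left subtree has 0 nodes { }, right has 3 {34, 13, 29}.
          Root 34: left subtree has 0 nodes { }, right has 2 {13, 29}.
            Root 13: left subtree has 0 nodes { }, right has 1 {29}.
    Root 4: left subtree has 1 node {32}, right has 0 { }.
  Root 3: left subtree has 1 node {20}, right has 0 { }.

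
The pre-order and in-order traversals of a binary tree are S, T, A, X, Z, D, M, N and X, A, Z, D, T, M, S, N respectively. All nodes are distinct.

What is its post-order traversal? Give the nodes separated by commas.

The first element of pre-order is the root; it splits in-order into left and right subtrees.
Root S: left subtree has 6 nodes {X, A, Z, D, T, M}, right has 1 {N}.
  Root T: left subtree has 4 nodes {X, A, Z, D}, right has 1 {M}.
    Root A: left subtree has 1 node {X}, right has 2 {Z, D}.
      Root Z: left subtree has 0 nodes { }, right has 1 {D}.

X, D, Z, A, M, T, N, S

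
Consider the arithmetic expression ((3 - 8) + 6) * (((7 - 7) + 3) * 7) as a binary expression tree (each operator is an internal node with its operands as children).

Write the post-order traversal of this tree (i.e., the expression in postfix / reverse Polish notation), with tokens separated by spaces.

Post-order on an expression tree gives postfix notation: for each operator, emit left operand, right operand, then the operator.

3 8 - 6 + 7 7 - 3 + 7 * *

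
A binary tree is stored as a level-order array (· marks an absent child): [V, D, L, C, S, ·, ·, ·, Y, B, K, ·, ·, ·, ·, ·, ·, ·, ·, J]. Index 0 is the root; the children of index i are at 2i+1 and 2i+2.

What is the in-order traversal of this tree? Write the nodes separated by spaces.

C Y D J B S K V L

In-order visits the left subtree, then the node, then the right subtree.
At V: go left to D.
  At D: go left to C.
    At C: no left child.
    Visit C.
    At C: go right to Y.
      Y is a leaf — visit Y.
  Visit D.
  At D: go right to S.
    At S: go left to B.
      At B: go left to J.
        J is a leaf — visit J.
      Visit B.
      At B: no right child.
    Visit S.
    At S: go right to K.
      K is a leaf — visit K.
Visit V.
At V: go right to L.
  L is a leaf — visit L.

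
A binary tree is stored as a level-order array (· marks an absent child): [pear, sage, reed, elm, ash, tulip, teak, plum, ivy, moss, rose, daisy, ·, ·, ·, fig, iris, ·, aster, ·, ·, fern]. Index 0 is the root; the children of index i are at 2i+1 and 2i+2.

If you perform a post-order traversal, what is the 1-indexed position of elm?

Post-order visits the left subtree, then the right subtree, then the node.
At pear: go left to sage.
  At sage: go left to elm.
    At elm: go left to plum.
      At plum: go left to fig.
        fig is a leaf — visit fig.
      At plum: go right to iris.
        iris is a leaf — visit iris.
      Visit plum.
    At elm: go right to ivy.
      At ivy: no left child.
      At ivy: go right to aster.
        aster is a leaf — visit aster.
      Visit ivy.
    Visit elm.
  At sage: go right to ash.
    At ash: go left to moss.
      moss is a leaf — visit moss.
    At ash: go right to rose.
      At rose: go left to fern.
        fern is a leaf — visit fern.
      At rose: no right child.
      Visit rose.
    Visit ash.
  Visit sage.
At pear: go right to reed.
  At reed: go left to tulip.
    At tulip: go left to daisy.
      daisy is a leaf — visit daisy.
    At tulip: no right child.
    Visit tulip.
  At reed: go right to teak.
    teak is a leaf — visit teak.
  Visit reed.
Visit pear.
Full post-order sequence: fig, iris, plum, aster, ivy, elm, moss, fern, rose, ash, sage, daisy, tulip, teak, reed, pear.

6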